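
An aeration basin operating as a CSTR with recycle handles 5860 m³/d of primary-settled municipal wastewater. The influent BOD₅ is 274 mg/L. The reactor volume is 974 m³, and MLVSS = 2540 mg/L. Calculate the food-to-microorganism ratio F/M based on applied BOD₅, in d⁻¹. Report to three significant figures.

F/M = Q·S₀ / (V·X) = 5860 × 274 / (974.0 × 2540) = 0.6490 g BOD₅·(g VSS·d)⁻¹.

F/M ≈ 0.649 d⁻¹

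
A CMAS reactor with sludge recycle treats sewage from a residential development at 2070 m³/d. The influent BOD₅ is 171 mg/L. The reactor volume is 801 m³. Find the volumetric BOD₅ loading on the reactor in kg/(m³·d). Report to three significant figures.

Volumetric loading L_v = Q·S₀ / V = 2070 × 171 g/m³ / 801.0 m³ = 441.9 g/(m³·d) = 0.4419 kg BOD₅/(m³·d).

L_v ≈ 0.442 kg BOD₅/(m³·d)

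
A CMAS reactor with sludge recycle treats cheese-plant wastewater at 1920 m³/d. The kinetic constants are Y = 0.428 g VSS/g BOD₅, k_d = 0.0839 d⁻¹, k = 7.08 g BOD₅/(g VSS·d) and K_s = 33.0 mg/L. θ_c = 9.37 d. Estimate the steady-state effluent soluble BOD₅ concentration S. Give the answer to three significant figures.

Effluent substrate depends only on kinetics and SRT: S = K_s(1 + k_d θ_c) / [θ_c(Yk − k_d) − 1] = 33.0 × (1 + 0.0839 × 9.37) / [9.37 × (0.428 × 7.08 − 0.0839) − 1] = 58.94 / 26.61 = 2.215 mg/L.

S ≈ 2.22 mg/L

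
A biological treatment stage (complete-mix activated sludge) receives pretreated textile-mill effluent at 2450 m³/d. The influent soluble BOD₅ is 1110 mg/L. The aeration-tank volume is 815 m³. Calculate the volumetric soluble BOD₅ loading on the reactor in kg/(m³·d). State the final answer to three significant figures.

Applied soluble BOD₅ load per unit volume = Q·S₀/V = (2450 × 1110/1000)/815.0 = 3.337 kg soluble BOD₅·m⁻³·d⁻¹.

L_v ≈ 3.34 kg soluble BOD₅/(m³·d)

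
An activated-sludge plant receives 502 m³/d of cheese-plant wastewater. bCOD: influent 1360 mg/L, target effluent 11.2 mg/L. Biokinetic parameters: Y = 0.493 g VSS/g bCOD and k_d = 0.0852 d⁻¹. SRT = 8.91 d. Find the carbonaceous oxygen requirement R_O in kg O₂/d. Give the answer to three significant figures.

Correct the yield for decay: Y_obs = Y/(1 + k_d θ_c) = 0.493 / (1 + 0.0852 × 8.91) = 0.493 / 1.759 = 0.2803.
ΔS = 1360 − 11.2 = 1349 mg/L, so the substrate removal rate is 502 × 1349/1000 = 677.1 kg bCOD/d.
Biomass synthesised: P_X = Y_obs × 677.1 = 189.8 kg VSS/d.
R_O = Q·(S₀ − S) − 1.42·P_X = 677.1 − 1.42 × 189.8 = 407.6 kg O₂/d.

R_O ≈ 408 kg O₂/d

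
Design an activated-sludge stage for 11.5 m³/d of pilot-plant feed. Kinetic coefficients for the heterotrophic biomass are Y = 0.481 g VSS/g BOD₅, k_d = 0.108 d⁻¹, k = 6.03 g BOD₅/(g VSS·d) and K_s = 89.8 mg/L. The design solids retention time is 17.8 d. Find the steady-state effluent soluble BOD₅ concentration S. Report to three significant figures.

For a completely mixed reactor with recycle the Lawrence–McCarty relation gives S = K_s·(1 + k_d·θ_c) / [θ_c·(Y·k − k_d) − 1] = 89.8 × (1 + 0.108 × 17.8) / [17.8 × (0.481 × 6.03 − 0.108) − 1] = 262.4 / 48.71 = 5.388 mg/L.

S ≈ 5.39 mg/L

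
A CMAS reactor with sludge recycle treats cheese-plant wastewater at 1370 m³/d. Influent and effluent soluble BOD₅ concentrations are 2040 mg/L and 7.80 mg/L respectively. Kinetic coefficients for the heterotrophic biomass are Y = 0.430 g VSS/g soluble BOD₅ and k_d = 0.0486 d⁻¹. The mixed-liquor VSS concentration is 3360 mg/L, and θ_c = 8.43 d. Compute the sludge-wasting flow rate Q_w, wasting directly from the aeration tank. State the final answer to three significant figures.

Q_w ≈ 253 m³/d

Steady-state biomass mass balance: V·X·(1 + k_d·θ_c) = Y·Q·(S₀ − S)·θ_c, so V = 0.430 × 1370 × (2040 − 7.80) × 8.43 / [3360 × (1 + 0.0486 × 8.43)] = 1.01×10^7 / 4737 = 2131 m³.
For wasting at MLVSS concentration, Q_w = V/θ_c = 2131/8.43 = 252.7 m³/d.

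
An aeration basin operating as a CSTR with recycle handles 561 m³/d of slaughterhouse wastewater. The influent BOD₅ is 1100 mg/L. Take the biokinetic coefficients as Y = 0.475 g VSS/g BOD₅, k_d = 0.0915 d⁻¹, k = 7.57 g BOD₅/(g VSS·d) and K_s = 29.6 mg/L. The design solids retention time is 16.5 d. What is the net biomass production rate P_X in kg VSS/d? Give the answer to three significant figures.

For a completely mixed reactor with recycle the Lawrence–McCarty relation gives S = K_s·(1 + k_d·θ_c) / [θ_c·(Y·k − k_d) − 1] = 29.6 × (1 + 0.0915 × 16.5) / [16.5 × (0.475 × 7.57 − 0.0915) − 1] = 74.29 / 56.82 = 1.307 mg/L.
Observed yield with endogenous decay: Y_obs = Y / (1 + k_d·θ_c) = 0.475 / (1 + 0.0915 × 16.5) = 0.475 / 2.510 = 0.1893 g VSS/g BOD₅.
Substrate removed = Q·(S₀ − S) = 561 m³/d × (1100 − 1.31) g/m³ = 6.16×10^5 g/d = 616.4 kg/d.
P_X = Y_obs · Q(S₀ − S) = 0.1893 × 616.4 = 116.7 kg VSS/d.

P_X ≈ 117 kg VSS/d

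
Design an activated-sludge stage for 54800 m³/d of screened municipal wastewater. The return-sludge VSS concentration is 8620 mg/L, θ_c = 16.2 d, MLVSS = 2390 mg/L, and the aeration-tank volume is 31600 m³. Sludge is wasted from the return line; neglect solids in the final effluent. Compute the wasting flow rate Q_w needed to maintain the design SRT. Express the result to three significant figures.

Q_w ≈ 541 m³/d

Wasting from the return line (neglecting effluent solids): Q_w = V·X / (θ_c·X_r) = 31600 × 2390 / (16.2 × 8620) = 540.8 m³/d.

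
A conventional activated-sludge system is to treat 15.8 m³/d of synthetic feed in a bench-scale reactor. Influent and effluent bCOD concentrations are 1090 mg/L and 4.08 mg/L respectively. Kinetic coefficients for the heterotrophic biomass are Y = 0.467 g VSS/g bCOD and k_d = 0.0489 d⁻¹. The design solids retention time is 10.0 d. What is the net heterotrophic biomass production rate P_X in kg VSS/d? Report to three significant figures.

Correct the yield for decay: Y_obs = Y/(1 + k_d θ_c) = 0.467 / (1 + 0.0489 × 10.0) = 0.467 / 1.489 = 0.3136.
Q·(S₀ − S) = 15.8 × (1090 − 4.08) × 10⁻³ = 17.16 kg/d removed.
Biomass produced: P_X = Y_obs·Q·ΔS = 0.3136 × 17.16 ≈ 5.381 kg VSS/d.

P_X ≈ 5.38 kg VSS/d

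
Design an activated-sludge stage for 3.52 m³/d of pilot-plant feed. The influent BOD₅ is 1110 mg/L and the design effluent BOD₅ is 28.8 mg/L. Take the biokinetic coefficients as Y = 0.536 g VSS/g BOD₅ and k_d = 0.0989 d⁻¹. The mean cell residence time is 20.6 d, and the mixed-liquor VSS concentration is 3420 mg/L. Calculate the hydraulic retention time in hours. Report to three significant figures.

Rearranging the biomass balance for a CMAS with decay, V = Y·Q·ΔS·θ_c / [X·(1+k_d θ_c)] = 0.536 × 3.52 × (1110 − 28.8) × 20.6 / [3420 × (1 + 0.0989 × 20.6)] = 4.2×10^4 / 10388 = 4.045 m³.
HRT = V/Q = 4.045 m³ / 3.52 m³·d⁻¹ = 1.149 d × 24 = 27.58 h.

τ ≈ 27.6 h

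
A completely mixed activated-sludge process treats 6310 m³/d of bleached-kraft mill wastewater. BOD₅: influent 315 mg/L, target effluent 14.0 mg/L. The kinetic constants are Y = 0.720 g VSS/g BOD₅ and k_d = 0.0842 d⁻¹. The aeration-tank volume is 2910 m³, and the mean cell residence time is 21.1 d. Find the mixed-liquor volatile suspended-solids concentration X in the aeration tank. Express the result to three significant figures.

From V·X·(1 + k_d·θ_c) = Y·Q·(S₀ − S)·θ_c: X = 0.720 × 6310 × (315 − 14.0) × 21.1 / [2910 × (1 + 0.0842 × 21.1)] = 3571 mg/L.

X ≈ 3570 mg/L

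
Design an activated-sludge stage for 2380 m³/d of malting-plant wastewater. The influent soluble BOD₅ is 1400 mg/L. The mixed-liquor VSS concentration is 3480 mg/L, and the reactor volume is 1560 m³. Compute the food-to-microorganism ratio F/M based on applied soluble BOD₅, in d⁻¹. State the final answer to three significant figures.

Food-to-microorganism ratio F/M = Q S₀ / (V X) = 2380 × 1400 / (1560 × 3480) = 0.6138 d⁻¹.

F/M ≈ 0.614 d⁻¹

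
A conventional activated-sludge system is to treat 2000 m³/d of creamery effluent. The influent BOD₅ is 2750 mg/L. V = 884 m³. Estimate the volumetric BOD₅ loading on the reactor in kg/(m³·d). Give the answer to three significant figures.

L_v ≈ 6.22 kg BOD₅/(m³·d)

L_v = Q S₀ / V = 2000 × 2750 × 10⁻³ / 884.0 = 6.222 kg/(m³·d).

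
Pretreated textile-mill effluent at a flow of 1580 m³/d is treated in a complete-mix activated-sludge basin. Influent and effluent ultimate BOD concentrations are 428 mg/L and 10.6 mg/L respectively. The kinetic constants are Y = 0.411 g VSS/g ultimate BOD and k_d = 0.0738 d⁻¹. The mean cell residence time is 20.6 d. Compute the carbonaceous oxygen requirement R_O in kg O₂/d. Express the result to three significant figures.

R_O ≈ 507 kg O₂/d

The observed yield is Y_obs = Y/(1 + k_d·θ_c) = 0.411 / (1 + 0.0738 × 20.6) = 0.411 / 2.520 = 0.1631 g VSS per g ultimate BOD removed.
Q·(S₀ − S) = 1580 × (428 − 10.6) × 10⁻³ = 659.5 kg/d removed.
Biomass synthesised: P_X = Y_obs × 659.5 = 107.5 kg VSS/d.
Carbonaceous O₂ demand = substrate oxidised − cell-mass equivalent = 659.5 − 1.42 × 107.5 = 506.8 kg O₂/d.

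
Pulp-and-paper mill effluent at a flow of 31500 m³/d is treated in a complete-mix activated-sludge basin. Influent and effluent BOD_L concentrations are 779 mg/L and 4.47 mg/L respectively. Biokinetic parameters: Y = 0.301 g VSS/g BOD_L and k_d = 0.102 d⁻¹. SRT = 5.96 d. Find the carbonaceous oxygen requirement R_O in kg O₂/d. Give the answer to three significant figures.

The observed yield is Y_obs = Y/(1 + k_d·θ_c) = 0.301 / (1 + 0.102 × 5.96) = 0.301 / 1.608 = 0.1872 g VSS per g BOD_L removed.
Substrate removed = Q·(S₀ − S) = 31500 m³/d × (779 − 4.47) g/m³ = 2.44×10^7 g/d = 24398 kg/d.
Biomass synthesised: P_X = Y_obs × 24398 = 4567 kg VSS/d.
R_O = Q·(S₀ − S) − 1.42·P_X = 24398 − 1.42 × 4567 = 17912 kg O₂/d.

R_O ≈ 17900 kg O₂/d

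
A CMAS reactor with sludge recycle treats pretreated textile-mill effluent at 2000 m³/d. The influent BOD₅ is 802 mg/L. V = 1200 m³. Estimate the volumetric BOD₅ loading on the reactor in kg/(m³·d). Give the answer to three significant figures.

Applied BOD₅ load per unit volume = Q·S₀/V = (2000 × 802/1000)/1200 = 1.337 kg BOD₅·m⁻³·d⁻¹.

L_v ≈ 1.34 kg BOD₅/(m³·d)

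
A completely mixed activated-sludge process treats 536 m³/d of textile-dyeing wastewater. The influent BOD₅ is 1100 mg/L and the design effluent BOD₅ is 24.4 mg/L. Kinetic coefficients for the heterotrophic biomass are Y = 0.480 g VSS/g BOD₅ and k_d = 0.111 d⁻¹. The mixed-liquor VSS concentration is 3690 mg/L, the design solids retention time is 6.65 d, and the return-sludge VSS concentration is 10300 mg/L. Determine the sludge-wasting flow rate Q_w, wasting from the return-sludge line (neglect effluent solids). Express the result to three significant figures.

Steady-state biomass mass balance: V·X·(1 + k_d·θ_c) = Y·Q·(S₀ − S)·θ_c, so V = 0.480 × 536 × (1100 − 24.4) × 6.65 / [3690 × (1 + 0.111 × 6.65)] = 1.84×10^6 / 6414 = 286.9 m³.
θ_c = V·X/(Q_w·X_r) when wasting from the recycle, so Q_w = V·X/(θ_c·X_r) = 286.9 × 3690 / (6.65 × 10300) = 15.46 m³/d.

Q_w ≈ 15.5 m³/d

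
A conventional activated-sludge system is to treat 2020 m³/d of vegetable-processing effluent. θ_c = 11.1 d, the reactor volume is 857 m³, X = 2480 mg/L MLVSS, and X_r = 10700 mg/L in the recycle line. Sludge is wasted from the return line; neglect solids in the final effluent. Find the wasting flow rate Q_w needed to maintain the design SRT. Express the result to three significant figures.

Q_w ≈ 17.9 m³/d

θ_c = V·X/(Q_w·X_r) when wasting from the recycle, so Q_w = V·X/(θ_c·X_r) = 857.0 × 2480 / (11.1 × 10700) = 17.89 m³/d.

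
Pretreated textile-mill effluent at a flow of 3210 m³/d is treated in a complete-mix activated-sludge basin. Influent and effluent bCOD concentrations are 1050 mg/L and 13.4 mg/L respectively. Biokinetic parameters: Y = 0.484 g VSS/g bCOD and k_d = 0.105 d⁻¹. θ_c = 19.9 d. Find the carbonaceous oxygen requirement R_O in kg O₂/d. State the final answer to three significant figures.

R_O ≈ 2590 kg O₂/d

The observed yield is Y_obs = Y/(1 + k_d·θ_c) = 0.484 / (1 + 0.105 × 19.9) = 0.484 / 3.089 = 0.1567 g VSS per g bCOD removed.
Q·(S₀ − S) = 3210 × (1050 − 13.4) × 10⁻³ = 3327 kg/d removed.
P_X = Y_obs·Q·(S₀ − S) = 0.1567 × 3327 = 521.3 kg VSS/d.
Carbonaceous O₂ demand = substrate oxidised − cell-mass equivalent = 3327 − 1.42 × 521.3 = 2587 kg O₂/d.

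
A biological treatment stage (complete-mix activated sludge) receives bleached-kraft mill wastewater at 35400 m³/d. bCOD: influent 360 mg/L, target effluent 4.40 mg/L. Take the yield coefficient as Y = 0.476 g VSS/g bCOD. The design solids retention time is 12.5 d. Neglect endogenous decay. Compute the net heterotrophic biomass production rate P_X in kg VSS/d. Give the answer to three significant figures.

Since k_d ≈ 0, Y_obs = Y = 0.476 g VSS/g bCOD.
ΔS = 360 − 4.40 = 355.6 mg/L, so the substrate removal rate is 35400 × 355.6/1000 = 12588 kg bCOD/d.
Net biomass production P_X = Y_obs × Q·(S₀ − S) = 0.4760 × 12588 = 5992 kg VSS/d.

P_X ≈ 5990 kg VSS/d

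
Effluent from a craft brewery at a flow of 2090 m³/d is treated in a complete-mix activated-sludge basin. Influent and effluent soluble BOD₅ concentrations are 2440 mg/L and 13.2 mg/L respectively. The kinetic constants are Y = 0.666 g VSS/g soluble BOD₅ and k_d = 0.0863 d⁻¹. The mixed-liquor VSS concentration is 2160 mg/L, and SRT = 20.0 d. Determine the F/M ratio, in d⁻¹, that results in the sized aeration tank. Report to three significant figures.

Steady-state biomass mass balance: V·X·(1 + k_d·θ_c) = Y·Q·(S₀ − S)·θ_c, so V = 0.666 × 2090 × (2440 − 13.2) × 20.0 / [2160 × (1 + 0.0863 × 20.0)] = 6.76×10^7 / 5888 = 11474 m³.
F/M = Q·S₀ / (V·X) = 2090 × 2440 / (11474 × 2160) = 0.2058 g soluble BOD₅·(g VSS·d)⁻¹.

F/M ≈ 0.206 d⁻¹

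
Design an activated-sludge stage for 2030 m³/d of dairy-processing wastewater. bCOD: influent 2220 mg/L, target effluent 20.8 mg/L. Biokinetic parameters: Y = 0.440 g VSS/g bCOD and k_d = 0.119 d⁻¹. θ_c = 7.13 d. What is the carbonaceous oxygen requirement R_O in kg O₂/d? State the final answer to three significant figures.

Correct the yield for decay: Y_obs = Y/(1 + k_d θ_c) = 0.440 / (1 + 0.119 × 7.13) = 0.440 / 1.848 = 0.2380.
Q·(S₀ − S) = 2030 × (2220 − 20.8) × 10⁻³ = 4464 kg/d removed.
Net sludge production P_X = 0.2380 × 4464 = 1063 kg VSS/d.
Carbonaceous O₂ demand = substrate oxidised − cell-mass equivalent = 4464 − 1.42 × 1063 = 2955 kg O₂/d.

R_O ≈ 2960 kg O₂/d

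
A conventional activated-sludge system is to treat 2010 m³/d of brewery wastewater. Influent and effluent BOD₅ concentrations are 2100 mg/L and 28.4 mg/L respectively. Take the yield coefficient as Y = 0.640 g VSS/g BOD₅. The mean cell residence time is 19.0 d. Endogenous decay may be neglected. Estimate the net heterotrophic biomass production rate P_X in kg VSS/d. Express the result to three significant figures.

P_X ≈ 2660 kg VSS/d

No decay correction is needed, so Y_obs = Y = 0.640.
Mass of BOD₅ removed per day: Q(S₀ − S) = 2010 × 2072 g/m³ = 4164 kg/d.
P_X = Y_obs · Q(S₀ − S) = 0.6400 × 4164 = 2665 kg VSS/d.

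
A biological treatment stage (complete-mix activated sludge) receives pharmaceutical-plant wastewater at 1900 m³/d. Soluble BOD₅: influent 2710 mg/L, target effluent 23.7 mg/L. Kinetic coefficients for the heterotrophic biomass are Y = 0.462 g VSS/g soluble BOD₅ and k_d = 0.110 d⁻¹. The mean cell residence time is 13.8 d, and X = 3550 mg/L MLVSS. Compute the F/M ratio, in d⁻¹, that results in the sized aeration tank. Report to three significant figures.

F/M ≈ 0.398 d⁻¹

From the SRT design equation V = Y Q (S₀−S) θ_c / [X (1 + k_d θ_c)] = 0.462 × 1900 × (2710 − 23.7) × 13.8 / [3550 × (1 + 0.110 × 13.8)] = 3.25×10^7 / 8939 = 3640 m³.
F/M = Q·S₀ / (V·X) = 1900 × 2710 / (3640 × 3550) = 0.3984 g soluble BOD₅·(g VSS·d)⁻¹.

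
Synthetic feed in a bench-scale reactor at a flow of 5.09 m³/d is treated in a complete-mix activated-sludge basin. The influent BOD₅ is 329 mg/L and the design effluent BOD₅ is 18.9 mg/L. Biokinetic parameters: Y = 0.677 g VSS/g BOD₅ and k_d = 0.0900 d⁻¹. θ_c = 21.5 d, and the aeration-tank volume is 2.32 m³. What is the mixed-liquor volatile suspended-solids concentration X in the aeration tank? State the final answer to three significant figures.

X ≈ 3370 mg/L

Solving the biomass balance for X: X = Y Q (S₀−S) θ_c / [V (1+k_d θ_c)] = 0.677 × 5.09 × (329 − 18.9) × 21.5 / [2.32 × (1 + 0.0900 × 21.5)] = 3374 mg/L.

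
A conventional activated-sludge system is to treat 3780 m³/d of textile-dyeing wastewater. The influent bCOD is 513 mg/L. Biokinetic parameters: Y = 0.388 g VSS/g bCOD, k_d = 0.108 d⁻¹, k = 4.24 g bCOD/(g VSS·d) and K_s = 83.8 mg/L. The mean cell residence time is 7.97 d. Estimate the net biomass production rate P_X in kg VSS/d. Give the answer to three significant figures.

For a completely mixed reactor with recycle the Lawrence–McCarty relation gives S = K_s·(1 + k_d·θ_c) / [θ_c·(Y·k − k_d) − 1] = 83.8 × (1 + 0.108 × 7.97) / [7.97 × (0.388 × 4.24 − 0.108) − 1] = 155.9 / 11.25 = 13.86 mg/L.
The observed yield is Y_obs = Y/(1 + k_d·θ_c) = 0.388 / (1 + 0.108 × 7.97) = 0.388 / 1.861 = 0.2085 g VSS per g bCOD removed.
Substrate removed = Q·(S₀ − S) = 3780 m³/d × (513 − 13.9) g/m³ = 1.89×10^6 g/d = 1887 kg/d.
So the net sludge growth is P_X = 0.2085 × 1887 = 393.4 kg VSS/d.

P_X ≈ 393 kg VSS/d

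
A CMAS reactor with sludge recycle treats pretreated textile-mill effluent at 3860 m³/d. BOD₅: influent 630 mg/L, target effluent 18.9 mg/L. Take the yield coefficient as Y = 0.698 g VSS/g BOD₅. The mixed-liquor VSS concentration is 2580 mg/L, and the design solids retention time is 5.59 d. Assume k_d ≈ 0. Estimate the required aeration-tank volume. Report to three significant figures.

V ≈ 3570 m³

With k_d = 0 the design equation reduces to V = Y Q (S₀−S) θ_c / X = 0.698 × 3860 × (630 − 18.9) × 5.59 / 2580 = 3567 m³.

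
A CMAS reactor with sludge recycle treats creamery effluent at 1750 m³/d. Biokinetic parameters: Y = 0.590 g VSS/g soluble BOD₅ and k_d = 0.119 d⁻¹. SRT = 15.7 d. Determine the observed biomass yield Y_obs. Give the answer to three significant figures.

Y_obs ≈ 0.206 g VSS/g soluble BOD₅

The observed yield is Y_obs = Y/(1 + k_d·θ_c) = 0.590 / (1 + 0.119 × 15.7) = 0.590 / 2.868 = 0.2057 g VSS per g soluble BOD₅ removed.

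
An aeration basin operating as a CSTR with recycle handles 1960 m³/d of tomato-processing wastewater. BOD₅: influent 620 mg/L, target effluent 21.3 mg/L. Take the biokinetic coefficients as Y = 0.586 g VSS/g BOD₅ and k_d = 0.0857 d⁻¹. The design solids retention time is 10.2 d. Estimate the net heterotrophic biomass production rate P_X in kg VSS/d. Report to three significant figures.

Correct the yield for decay: Y_obs = Y/(1 + k_d θ_c) = 0.586 / (1 + 0.0857 × 10.2) = 0.586 / 1.874 = 0.3127.
ΔS = 620 − 21.3 = 598.7 mg/L, so the substrate removal rate is 1960 × 598.7/1000 = 1173 kg BOD₅/d.
So the net sludge growth is P_X = 0.3127 × 1173 = 366.9 kg VSS/d.

P_X ≈ 367 kg VSS/d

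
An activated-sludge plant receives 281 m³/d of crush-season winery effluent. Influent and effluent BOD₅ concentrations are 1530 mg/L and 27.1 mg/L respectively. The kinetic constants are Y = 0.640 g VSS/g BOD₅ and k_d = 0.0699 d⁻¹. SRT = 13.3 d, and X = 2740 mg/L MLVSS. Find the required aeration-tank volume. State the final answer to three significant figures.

Steady-state biomass mass balance: V·X·(1 + k_d·θ_c) = Y·Q·(S₀ − S)·θ_c, so V = 0.640 × 281 × (1530 − 27.1) × 13.3 / [2740 × (1 + 0.0699 × 13.3)] = 3.59×10^6 / 5287 = 679.9 m³.

V ≈ 680 m³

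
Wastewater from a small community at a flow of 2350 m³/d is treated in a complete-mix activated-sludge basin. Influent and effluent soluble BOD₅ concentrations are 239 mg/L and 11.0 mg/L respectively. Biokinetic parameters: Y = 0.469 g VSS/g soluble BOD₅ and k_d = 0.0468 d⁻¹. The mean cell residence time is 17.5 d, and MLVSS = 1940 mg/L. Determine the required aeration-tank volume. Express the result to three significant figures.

V ≈ 1250 m³

Steady-state biomass mass balance: V·X·(1 + k_d·θ_c) = Y·Q·(S₀ − S)·θ_c, so V = 0.469 × 2350 × (239 − 11.0) × 17.5 / [1940 × (1 + 0.0468 × 17.5)] = 4.4×10^6 / 3529 = 1246 m³.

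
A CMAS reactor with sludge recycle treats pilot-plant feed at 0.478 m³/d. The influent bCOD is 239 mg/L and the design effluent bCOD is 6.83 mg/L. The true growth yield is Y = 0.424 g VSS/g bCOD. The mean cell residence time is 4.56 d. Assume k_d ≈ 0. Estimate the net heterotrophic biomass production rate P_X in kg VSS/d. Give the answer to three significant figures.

P_X ≈ 0.0471 kg VSS/d

With endogenous decay neglected, the observed yield equals the true yield: Y_obs = Y = 0.424 g VSS/g bCOD.
Mass of bCOD removed per day: Q(S₀ − S) = 0.478 × 232.2 g/m³ = 0.1110 kg/d.
So the net sludge growth is P_X = 0.4240 × 0.1110 = 0.04705 kg VSS/d.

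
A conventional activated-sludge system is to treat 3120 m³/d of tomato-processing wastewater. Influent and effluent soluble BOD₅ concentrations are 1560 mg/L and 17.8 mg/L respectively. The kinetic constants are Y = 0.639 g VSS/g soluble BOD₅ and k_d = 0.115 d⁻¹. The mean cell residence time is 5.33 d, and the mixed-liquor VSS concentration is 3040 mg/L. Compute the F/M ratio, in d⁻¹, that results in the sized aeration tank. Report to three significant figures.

From the SRT design equation V = Y Q (S₀−S) θ_c / [X (1 + k_d θ_c)] = 0.639 × 3120 × (1560 − 17.8) × 5.33 / [3040 × (1 + 0.115 × 5.33)] = 1.64×10^7 / 4903 = 3342 m³.
F/M = Q·S₀ / (V·X) = 3120 × 1560 / (3342 × 3040) = 0.4790 g soluble BOD₅·(g VSS·d)⁻¹.

F/M ≈ 0.479 d⁻¹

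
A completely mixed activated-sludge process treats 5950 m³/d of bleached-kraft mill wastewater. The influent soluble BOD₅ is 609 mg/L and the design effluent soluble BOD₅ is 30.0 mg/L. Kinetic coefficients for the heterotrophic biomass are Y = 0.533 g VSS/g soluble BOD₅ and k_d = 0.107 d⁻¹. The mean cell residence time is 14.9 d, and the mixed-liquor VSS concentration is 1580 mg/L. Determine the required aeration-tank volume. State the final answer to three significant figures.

Steady-state biomass mass balance: V·X·(1 + k_d·θ_c) = Y·Q·(S₀ − S)·θ_c, so V = 0.533 × 5950 × (609 − 30.0) × 14.9 / [1580 × (1 + 0.107 × 14.9)] = 2.74×10^7 / 4099 = 6675 m³.

V ≈ 6670 m³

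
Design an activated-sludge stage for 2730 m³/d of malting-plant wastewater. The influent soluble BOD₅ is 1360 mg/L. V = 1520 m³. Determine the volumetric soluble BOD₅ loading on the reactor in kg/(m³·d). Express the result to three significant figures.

Applied soluble BOD₅ load per unit volume = Q·S₀/V = (2730 × 1360/1000)/1520 = 2.443 kg soluble BOD₅·m⁻³·d⁻¹.

L_v ≈ 2.44 kg soluble BOD₅/(m³·d)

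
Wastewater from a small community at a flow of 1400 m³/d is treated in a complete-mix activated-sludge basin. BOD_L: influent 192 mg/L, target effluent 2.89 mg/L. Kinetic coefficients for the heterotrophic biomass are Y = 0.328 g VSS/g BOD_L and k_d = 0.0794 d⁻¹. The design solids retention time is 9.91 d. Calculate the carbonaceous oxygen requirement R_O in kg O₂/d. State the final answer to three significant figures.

R_O ≈ 196 kg O₂/d

The observed yield is Y_obs = Y/(1 + k_d·θ_c) = 0.328 / (1 + 0.0794 × 9.91) = 0.328 / 1.787 = 0.1836 g VSS per g BOD_L removed.
Q·(S₀ − S) = 1400 × (192 − 2.89) × 10⁻³ = 264.8 kg/d removed.
Biomass synthesised: P_X = Y_obs × 264.8 = 48.60 kg VSS/d.
R_O = Q·ΔS − 1.42 P_X = 264.8 − 69.01 = 195.7 kg O₂/d.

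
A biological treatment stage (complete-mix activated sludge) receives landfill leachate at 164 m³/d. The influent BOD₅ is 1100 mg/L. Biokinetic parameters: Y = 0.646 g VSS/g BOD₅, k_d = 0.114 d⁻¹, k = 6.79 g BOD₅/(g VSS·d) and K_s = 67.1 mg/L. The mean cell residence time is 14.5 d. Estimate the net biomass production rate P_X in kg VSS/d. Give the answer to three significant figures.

For a completely mixed reactor with recycle the Lawrence–McCarty relation gives S = K_s·(1 + k_d·θ_c) / [θ_c·(Y·k − k_d) − 1] = 67.1 × (1 + 0.114 × 14.5) / [14.5 × (0.646 × 6.79 − 0.114) − 1] = 178.0 / 60.95 = 2.921 mg/L.
Observed yield with endogenous decay: Y_obs = Y / (1 + k_d·θ_c) = 0.646 / (1 + 0.114 × 14.5) = 0.646 / 2.653 = 0.2435 g VSS/g BOD₅.
Q·(S₀ − S) = 164 × (1100 − 2.92) × 10⁻³ = 179.9 kg/d removed.
Net biomass production P_X = Y_obs × Q·(S₀ − S) = 0.2435 × 179.9 = 43.81 kg VSS/d.

P_X ≈ 43.8 kg VSS/d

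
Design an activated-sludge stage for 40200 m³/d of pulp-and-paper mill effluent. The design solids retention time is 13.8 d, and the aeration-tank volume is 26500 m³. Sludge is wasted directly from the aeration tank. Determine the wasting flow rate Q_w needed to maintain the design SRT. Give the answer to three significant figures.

For wasting at MLVSS concentration, Q_w = V/θ_c = 26500/13.8 = 1920 m³/d.

Q_w ≈ 1920 m³/d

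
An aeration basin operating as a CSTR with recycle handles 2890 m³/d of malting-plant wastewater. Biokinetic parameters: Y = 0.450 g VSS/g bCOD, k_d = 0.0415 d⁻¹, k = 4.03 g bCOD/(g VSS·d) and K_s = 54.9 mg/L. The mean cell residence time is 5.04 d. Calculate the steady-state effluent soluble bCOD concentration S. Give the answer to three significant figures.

S ≈ 8.37 mg/L

For a completely mixed reactor with recycle the Lawrence–McCarty relation gives S = K_s·(1 + k_d·θ_c) / [θ_c·(Y·k − k_d) − 1] = 54.9 × (1 + 0.0415 × 5.04) / [5.04 × (0.450 × 4.03 − 0.0415) − 1] = 66.38 / 7.931 = 8.370 mg/L.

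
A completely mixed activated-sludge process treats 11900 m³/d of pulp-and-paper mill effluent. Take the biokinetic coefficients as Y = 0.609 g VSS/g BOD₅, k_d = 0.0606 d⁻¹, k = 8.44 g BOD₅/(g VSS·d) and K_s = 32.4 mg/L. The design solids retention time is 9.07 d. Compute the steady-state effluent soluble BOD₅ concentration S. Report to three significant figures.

From the Monod/SRT balance for a CMAS, S = K_s·(1+k_d θ_c)/[θ_c·(Y k − k_d) − 1] = 32.4 × (1 + 0.0606 × 9.07) / [9.07 × (0.609 × 8.44 − 0.0606) − 1] = 50.21 / 45.07 = 1.114 mg/L.

S ≈ 1.11 mg/L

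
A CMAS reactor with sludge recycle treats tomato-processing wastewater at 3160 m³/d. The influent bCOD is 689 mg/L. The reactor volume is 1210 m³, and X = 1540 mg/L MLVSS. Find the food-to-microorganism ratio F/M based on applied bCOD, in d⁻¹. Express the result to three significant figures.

F/M ≈ 1.17 d⁻¹

F/M = Q·S₀ / (V·X) = 3160 × 689 / (1210 × 1540) = 1.168 g bCOD·(g VSS·d)⁻¹.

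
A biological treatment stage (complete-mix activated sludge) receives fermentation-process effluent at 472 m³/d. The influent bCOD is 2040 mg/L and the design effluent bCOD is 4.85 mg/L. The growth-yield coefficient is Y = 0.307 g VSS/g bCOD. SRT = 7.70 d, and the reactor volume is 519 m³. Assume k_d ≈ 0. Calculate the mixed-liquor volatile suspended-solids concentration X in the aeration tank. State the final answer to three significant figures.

From V·X = Y·Q·(S₀ − S)·θ_c (decay neglected): X = 0.307 × 472 × (2040 − 4.85) × 7.70 / 519 = 4375 mg/L.

X ≈ 4380 mg/L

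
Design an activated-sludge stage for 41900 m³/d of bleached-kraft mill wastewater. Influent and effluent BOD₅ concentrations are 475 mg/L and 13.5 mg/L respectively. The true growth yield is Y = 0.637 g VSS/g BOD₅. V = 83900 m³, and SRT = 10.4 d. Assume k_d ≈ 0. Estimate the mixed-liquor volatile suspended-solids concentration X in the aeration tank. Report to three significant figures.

X ≈ 1530 mg/L

Without decay, X = Y Q (S₀−S) θ_c / V = 0.637 × 41900 × (475 − 13.5) × 10.4 / 83900 = 1527 mg/L.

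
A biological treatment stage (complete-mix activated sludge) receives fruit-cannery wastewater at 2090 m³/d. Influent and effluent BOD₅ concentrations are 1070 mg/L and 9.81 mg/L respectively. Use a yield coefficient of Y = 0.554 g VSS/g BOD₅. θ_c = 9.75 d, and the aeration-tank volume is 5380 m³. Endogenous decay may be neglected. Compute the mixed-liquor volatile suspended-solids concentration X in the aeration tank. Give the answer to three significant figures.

Without decay, X = Y Q (S₀−S) θ_c / V = 0.554 × 2090 × (1070 − 9.81) × 9.75 / 5380 = 2225 mg/L.

X ≈ 2220 mg/L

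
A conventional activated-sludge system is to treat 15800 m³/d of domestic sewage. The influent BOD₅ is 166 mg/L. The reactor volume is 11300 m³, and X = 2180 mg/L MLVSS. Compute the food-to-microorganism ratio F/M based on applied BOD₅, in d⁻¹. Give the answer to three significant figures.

F/M = applied load / biomass = Q·S₀/(V·X) = 15800 × 166 / (11300 × 2180) = 0.1065 d⁻¹.

F/M ≈ 0.106 d⁻¹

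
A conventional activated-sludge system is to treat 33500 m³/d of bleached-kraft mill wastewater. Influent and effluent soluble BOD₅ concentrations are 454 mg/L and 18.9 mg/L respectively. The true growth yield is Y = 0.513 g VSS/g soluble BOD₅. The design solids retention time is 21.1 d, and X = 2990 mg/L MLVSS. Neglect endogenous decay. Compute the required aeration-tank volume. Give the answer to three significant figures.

V·X = Y·Q·ΔS·θ_c gives V = 0.513 × 33500 × (454 − 18.9) × 21.1 / 2990 = 52767 m³.

V ≈ 52800 m³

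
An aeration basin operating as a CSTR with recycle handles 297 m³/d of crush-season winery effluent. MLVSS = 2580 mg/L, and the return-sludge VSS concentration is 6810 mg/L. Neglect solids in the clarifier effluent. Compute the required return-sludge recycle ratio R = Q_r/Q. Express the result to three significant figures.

R = Q_r/Q = X/(X_r − X) = 2580 / (6810 − 2580) = 0.6099.

R ≈ 0.610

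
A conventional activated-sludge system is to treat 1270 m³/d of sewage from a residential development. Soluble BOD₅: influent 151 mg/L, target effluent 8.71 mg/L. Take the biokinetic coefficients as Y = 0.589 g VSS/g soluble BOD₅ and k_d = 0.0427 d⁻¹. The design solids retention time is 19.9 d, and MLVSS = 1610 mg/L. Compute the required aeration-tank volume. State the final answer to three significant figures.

V ≈ 711 m³

Rearranging the biomass balance for a CMAS with decay, V = Y·Q·ΔS·θ_c / [X·(1+k_d θ_c)] = 0.589 × 1270 × (151 − 8.71) × 19.9 / [1610 × (1 + 0.0427 × 19.9)] = 2.12×10^6 / 2978 = 711.2 m³.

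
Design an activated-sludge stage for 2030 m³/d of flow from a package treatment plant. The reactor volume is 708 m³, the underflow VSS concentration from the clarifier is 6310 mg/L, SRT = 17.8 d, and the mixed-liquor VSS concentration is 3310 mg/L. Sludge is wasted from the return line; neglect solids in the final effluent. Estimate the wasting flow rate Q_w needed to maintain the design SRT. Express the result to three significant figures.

θ_c = V·X/(Q_w·X_r) when wasting from the recycle, so Q_w = V·X/(θ_c·X_r) = 708.0 × 3310 / (17.8 × 6310) = 20.86 m³/d.

Q_w ≈ 20.9 m³/d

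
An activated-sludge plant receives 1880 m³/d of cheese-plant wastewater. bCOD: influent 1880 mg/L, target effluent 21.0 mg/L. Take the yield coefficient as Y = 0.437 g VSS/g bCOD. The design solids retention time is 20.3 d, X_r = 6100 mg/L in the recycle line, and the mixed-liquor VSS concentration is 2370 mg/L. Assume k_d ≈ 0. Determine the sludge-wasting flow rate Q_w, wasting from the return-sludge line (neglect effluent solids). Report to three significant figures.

Q_w ≈ 250 m³/d

V·X = Y·Q·ΔS·θ_c gives V = 0.437 × 1880 × (1880 − 21.0) × 20.3 / 2370 = 13082 m³.
θ_c = V·X/(Q_w·X_r) when wasting from the recycle, so Q_w = V·X/(θ_c·X_r) = 13082 × 2370 / (20.3 × 6100) = 250.4 m³/d.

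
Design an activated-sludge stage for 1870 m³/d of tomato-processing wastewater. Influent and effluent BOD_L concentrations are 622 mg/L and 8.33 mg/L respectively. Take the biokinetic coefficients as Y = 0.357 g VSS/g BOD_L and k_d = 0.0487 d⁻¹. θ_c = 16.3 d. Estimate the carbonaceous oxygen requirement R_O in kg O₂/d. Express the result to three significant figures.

Y_obs = Y / (1 + k_d θ_c) = 0.357 / (1 + 0.0487 × 16.3) = 0.357 / 1.794 = 0.1990.
ΔS = 622 − 8.33 = 613.7 mg/L, so the substrate removal rate is 1870 × 613.7/1000 = 1148 kg BOD_L/d.
P_X = Y_obs·Q·(S₀ − S) = 0.1990 × 1148 = 228.4 kg VSS/d.
Carbonaceous O₂ demand = substrate oxidised − cell-mass equivalent = 1148 − 1.42 × 228.4 = 823.3 kg O₂/d.

R_O ≈ 823 kg O₂/d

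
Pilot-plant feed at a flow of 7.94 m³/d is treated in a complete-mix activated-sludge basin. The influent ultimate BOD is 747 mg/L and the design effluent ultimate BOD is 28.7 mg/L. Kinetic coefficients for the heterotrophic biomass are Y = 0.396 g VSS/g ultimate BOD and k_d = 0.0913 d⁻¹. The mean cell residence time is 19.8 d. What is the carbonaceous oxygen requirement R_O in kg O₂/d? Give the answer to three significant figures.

Y_obs = Y / (1 + k_d θ_c) = 0.396 / (1 + 0.0913 × 19.8) = 0.396 / 2.808 = 0.1410.
Substrate removed = Q·(S₀ − S) = 7.94 m³/d × (747 − 28.7) g/m³ = 5.7×10^3 g/d = 5.703 kg/d.
Biomass synthesised: P_X = Y_obs × 5.703 = 0.8044 kg VSS/d.
R_O = Q·(S₀ − S) − 1.42·P_X = 5.703 − 1.42 × 0.8044 = 4.561 kg O₂/d.

R_O ≈ 4.56 kg O₂/d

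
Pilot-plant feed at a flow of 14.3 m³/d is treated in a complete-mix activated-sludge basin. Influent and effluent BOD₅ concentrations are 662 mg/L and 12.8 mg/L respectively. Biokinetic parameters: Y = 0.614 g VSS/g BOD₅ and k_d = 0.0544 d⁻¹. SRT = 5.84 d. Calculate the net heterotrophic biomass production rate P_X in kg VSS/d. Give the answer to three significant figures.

The observed yield is Y_obs = Y/(1 + k_d·θ_c) = 0.614 / (1 + 0.0544 × 5.84) = 0.614 / 1.318 = 0.4660 g VSS per g BOD₅ removed.
Q·(S₀ − S) = 14.3 × (662 − 12.8) × 10⁻³ = 9.284 kg/d removed.
So the net sludge growth is P_X = 0.4660 × 9.284 = 4.326 kg VSS/d.

P_X ≈ 4.33 kg VSS/d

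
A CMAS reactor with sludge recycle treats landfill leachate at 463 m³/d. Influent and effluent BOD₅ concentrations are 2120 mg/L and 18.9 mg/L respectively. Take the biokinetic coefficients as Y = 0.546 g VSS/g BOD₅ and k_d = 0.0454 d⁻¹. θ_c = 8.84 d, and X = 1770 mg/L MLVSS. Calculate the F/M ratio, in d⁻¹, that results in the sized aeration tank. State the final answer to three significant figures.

F/M ≈ 0.293 d⁻¹

Steady-state biomass mass balance: V·X·(1 + k_d·θ_c) = Y·Q·(S₀ − S)·θ_c, so V = 0.546 × 463 × (2120 − 18.9) × 8.84 / [1770 × (1 + 0.0454 × 8.84)] = 4.7×10^6 / 2480 = 1893 m³.
Food-to-microorganism ratio F/M = Q S₀ / (V X) = 463 × 2120 / (1893 × 1770) = 0.2929 d⁻¹.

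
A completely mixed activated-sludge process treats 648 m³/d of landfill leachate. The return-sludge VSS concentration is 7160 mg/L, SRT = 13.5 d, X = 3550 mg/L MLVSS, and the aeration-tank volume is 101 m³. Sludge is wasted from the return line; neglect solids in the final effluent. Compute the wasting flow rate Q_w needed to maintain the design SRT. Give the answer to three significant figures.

Q_w ≈ 3.71 m³/d

Wasting from the return line (neglecting effluent solids): Q_w = V·X / (θ_c·X_r) = 101.0 × 3550 / (13.5 × 7160) = 3.709 m³/d.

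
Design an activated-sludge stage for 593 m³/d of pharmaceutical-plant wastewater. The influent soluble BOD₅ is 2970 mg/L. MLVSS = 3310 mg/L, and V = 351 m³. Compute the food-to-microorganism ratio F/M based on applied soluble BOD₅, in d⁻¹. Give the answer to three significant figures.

F/M ≈ 1.52 d⁻¹

Food-to-microorganism ratio F/M = Q S₀ / (V X) = 593 × 2970 / (351.0 × 3310) = 1.516 d⁻¹.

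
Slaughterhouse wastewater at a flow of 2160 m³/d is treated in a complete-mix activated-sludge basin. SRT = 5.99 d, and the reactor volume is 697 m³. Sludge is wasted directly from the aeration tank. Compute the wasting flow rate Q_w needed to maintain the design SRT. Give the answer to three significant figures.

Wasting from the aeration tank: Q_w = V / θ_c = 697.0 / 5.99 = 116.4 m³/d.

Q_w ≈ 116 m³/d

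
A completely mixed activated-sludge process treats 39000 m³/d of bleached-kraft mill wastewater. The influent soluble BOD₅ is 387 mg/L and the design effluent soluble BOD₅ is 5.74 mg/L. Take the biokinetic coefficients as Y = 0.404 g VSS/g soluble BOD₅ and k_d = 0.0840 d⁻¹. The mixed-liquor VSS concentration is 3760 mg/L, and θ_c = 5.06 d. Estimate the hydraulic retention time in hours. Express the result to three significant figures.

τ ≈ 3.49 h

From the SRT design equation V = Y Q (S₀−S) θ_c / [X (1 + k_d θ_c)] = 0.404 × 39000 × (387 − 5.74) × 5.06 / [3760 × (1 + 0.0840 × 5.06)] = 3.04×10^7 / 5358 = 5673 m³.
Hydraulic retention time τ = V/Q = 5673 / 39000 = 0.1455 d = 3.491 h.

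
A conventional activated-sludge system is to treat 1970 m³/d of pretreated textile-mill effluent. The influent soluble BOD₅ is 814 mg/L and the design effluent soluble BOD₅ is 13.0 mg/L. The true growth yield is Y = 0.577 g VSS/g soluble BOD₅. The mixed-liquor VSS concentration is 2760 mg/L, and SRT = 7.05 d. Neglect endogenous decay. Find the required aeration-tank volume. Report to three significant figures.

V ≈ 2330 m³

Biomass mass balance (decay neglected): V·X = Y·Q·(S₀ − S)·θ_c, so V = 0.577 × 1970 × (814 − 13.0) × 7.05 / 2760 = 2326 m³.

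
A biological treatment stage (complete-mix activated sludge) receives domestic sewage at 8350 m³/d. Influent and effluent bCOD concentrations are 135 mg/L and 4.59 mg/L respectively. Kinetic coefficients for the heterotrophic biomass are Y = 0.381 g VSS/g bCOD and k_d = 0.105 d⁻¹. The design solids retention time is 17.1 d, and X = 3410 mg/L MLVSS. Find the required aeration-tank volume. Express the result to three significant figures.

V ≈ 744 m³

From the SRT design equation V = Y Q (S₀−S) θ_c / [X (1 + k_d θ_c)] = 0.381 × 8350 × (135 − 4.59) × 17.1 / [3410 × (1 + 0.105 × 17.1)] = 7.09×10^6 / 9533 = 744.2 m³.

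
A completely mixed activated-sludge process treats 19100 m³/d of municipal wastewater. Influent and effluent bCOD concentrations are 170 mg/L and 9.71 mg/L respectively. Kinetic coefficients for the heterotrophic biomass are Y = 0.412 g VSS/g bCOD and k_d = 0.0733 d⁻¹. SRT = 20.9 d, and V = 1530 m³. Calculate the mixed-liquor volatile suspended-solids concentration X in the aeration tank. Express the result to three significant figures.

X ≈ 6810 mg/L

Solving the biomass balance for X: X = Y Q (S₀−S) θ_c / [V (1+k_d θ_c)] = 0.412 × 19100 × (170 − 9.71) × 20.9 / [1530 × (1 + 0.0733 × 20.9)] = 6805 mg/L.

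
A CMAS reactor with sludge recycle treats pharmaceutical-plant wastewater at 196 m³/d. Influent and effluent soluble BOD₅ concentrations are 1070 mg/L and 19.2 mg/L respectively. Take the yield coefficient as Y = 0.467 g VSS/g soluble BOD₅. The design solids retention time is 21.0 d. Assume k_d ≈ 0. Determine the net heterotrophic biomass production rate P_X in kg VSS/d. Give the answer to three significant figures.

No decay correction is needed, so Y_obs = Y = 0.467.
Substrate removed = Q·(S₀ − S) = 196 m³/d × (1070 − 19.2) g/m³ = 2.06×10^5 g/d = 206.0 kg/d.
Biomass produced: P_X = Y_obs·Q·ΔS = 0.4670 × 206.0 ≈ 96.18 kg VSS/d.

P_X ≈ 96.2 kg VSS/d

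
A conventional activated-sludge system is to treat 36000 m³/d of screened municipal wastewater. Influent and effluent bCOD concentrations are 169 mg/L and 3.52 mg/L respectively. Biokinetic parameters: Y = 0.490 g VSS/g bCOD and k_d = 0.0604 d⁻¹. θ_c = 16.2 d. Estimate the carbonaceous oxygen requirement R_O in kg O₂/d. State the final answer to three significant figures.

Observed yield with endogenous decay: Y_obs = Y / (1 + k_d·θ_c) = 0.490 / (1 + 0.0604 × 16.2) = 0.490 / 1.978 = 0.2477 g VSS/g bCOD.
Q·(S₀ − S) = 36000 × (169 − 3.52) × 10⁻³ = 5957 kg/d removed.
P_X = Y_obs·Q·(S₀ − S) = 0.2477 × 5957 = 1475 kg VSS/d.
R_O = Q·(S₀ − S) − 1.42·P_X = 5957 − 1.42 × 1475 = 3862 kg O₂/d.

R_O ≈ 3860 kg O₂/d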